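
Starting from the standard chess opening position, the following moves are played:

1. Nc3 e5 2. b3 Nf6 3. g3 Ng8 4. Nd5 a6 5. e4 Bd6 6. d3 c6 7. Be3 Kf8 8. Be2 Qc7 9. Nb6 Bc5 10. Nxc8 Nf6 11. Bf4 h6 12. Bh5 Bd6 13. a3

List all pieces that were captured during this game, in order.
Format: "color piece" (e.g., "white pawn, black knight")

Tracking captures:
  Nxc8: captured black bishop

black bishop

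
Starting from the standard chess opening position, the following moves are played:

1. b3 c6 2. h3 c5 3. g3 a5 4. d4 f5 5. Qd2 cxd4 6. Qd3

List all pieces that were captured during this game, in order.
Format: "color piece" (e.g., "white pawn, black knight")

Tracking captures:
  cxd4: captured white pawn

white pawn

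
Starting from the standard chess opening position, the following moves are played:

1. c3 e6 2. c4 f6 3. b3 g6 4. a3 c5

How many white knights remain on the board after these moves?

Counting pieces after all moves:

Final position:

  a b c d e f g h
  ─────────────────
8│♜ ♞ ♝ ♛ ♚ ♝ ♞ ♜│8
7│♟ ♟ · ♟ · · · ♟│7
6│· · · · ♟ ♟ ♟ ·│6
5│· · ♟ · · · · ·│5
4│· · ♙ · · · · ·│4
3│♙ ♙ · · · · · ·│3
2│· · · ♙ ♙ ♙ ♙ ♙│2
1│♖ ♘ ♗ ♕ ♔ ♗ ♘ ♖│1
  ─────────────────
  a b c d e f g h


2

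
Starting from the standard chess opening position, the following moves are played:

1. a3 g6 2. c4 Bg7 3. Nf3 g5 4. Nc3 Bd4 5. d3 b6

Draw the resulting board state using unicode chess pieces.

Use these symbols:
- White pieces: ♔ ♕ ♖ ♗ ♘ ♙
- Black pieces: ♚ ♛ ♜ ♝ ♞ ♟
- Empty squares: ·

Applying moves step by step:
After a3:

♜ ♞ ♝ ♛ ♚ ♝ ♞ ♜
♟ ♟ ♟ ♟ ♟ ♟ ♟ ♟
· · · · · · · ·
· · · · · · · ·
· · · · · · · ·
♙ · · · · · · ·
· ♙ ♙ ♙ ♙ ♙ ♙ ♙
♖ ♘ ♗ ♕ ♔ ♗ ♘ ♖


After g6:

♜ ♞ ♝ ♛ ♚ ♝ ♞ ♜
♟ ♟ ♟ ♟ ♟ ♟ · ♟
· · · · · · ♟ ·
· · · · · · · ·
· · · · · · · ·
♙ · · · · · · ·
· ♙ ♙ ♙ ♙ ♙ ♙ ♙
♖ ♘ ♗ ♕ ♔ ♗ ♘ ♖


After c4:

♜ ♞ ♝ ♛ ♚ ♝ ♞ ♜
♟ ♟ ♟ ♟ ♟ ♟ · ♟
· · · · · · ♟ ·
· · · · · · · ·
· · ♙ · · · · ·
♙ · · · · · · ·
· ♙ · ♙ ♙ ♙ ♙ ♙
♖ ♘ ♗ ♕ ♔ ♗ ♘ ♖


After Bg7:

♜ ♞ ♝ ♛ ♚ · ♞ ♜
♟ ♟ ♟ ♟ ♟ ♟ ♝ ♟
· · · · · · ♟ ·
· · · · · · · ·
· · ♙ · · · · ·
♙ · · · · · · ·
· ♙ · ♙ ♙ ♙ ♙ ♙
♖ ♘ ♗ ♕ ♔ ♗ ♘ ♖


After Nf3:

♜ ♞ ♝ ♛ ♚ · ♞ ♜
♟ ♟ ♟ ♟ ♟ ♟ ♝ ♟
· · · · · · ♟ ·
· · · · · · · ·
· · ♙ · · · · ·
♙ · · · · ♘ · ·
· ♙ · ♙ ♙ ♙ ♙ ♙
♖ ♘ ♗ ♕ ♔ ♗ · ♖


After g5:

♜ ♞ ♝ ♛ ♚ · ♞ ♜
♟ ♟ ♟ ♟ ♟ ♟ ♝ ♟
· · · · · · · ·
· · · · · · ♟ ·
· · ♙ · · · · ·
♙ · · · · ♘ · ·
· ♙ · ♙ ♙ ♙ ♙ ♙
♖ ♘ ♗ ♕ ♔ ♗ · ♖


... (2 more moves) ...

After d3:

♜ ♞ ♝ ♛ ♚ · ♞ ♜
♟ ♟ ♟ ♟ ♟ ♟ · ♟
· · · · · · · ·
· · · · · · ♟ ·
· · ♙ ♝ · · · ·
♙ · ♘ ♙ · ♘ · ·
· ♙ · · ♙ ♙ ♙ ♙
♖ · ♗ ♕ ♔ ♗ · ♖


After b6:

♜ ♞ ♝ ♛ ♚ · ♞ ♜
♟ · ♟ ♟ ♟ ♟ · ♟
· ♟ · · · · · ·
· · · · · · ♟ ·
· · ♙ ♝ · · · ·
♙ · ♘ ♙ · ♘ · ·
· ♙ · · ♙ ♙ ♙ ♙
♖ · ♗ ♕ ♔ ♗ · ♖



  a b c d e f g h
  ─────────────────
8│♜ ♞ ♝ ♛ ♚ · ♞ ♜│8
7│♟ · ♟ ♟ ♟ ♟ · ♟│7
6│· ♟ · · · · · ·│6
5│· · · · · · ♟ ·│5
4│· · ♙ ♝ · · · ·│4
3│♙ · ♘ ♙ · ♘ · ·│3
2│· ♙ · · ♙ ♙ ♙ ♙│2
1│♖ · ♗ ♕ ♔ ♗ · ♖│1
  ─────────────────
  a b c d e f g h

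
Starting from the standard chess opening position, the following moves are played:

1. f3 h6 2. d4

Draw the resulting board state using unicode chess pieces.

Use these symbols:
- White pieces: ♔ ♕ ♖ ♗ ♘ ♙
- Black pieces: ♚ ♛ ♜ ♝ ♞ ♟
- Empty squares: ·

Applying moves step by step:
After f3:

♜ ♞ ♝ ♛ ♚ ♝ ♞ ♜
♟ ♟ ♟ ♟ ♟ ♟ ♟ ♟
· · · · · · · ·
· · · · · · · ·
· · · · · · · ·
· · · · · ♙ · ·
♙ ♙ ♙ ♙ ♙ · ♙ ♙
♖ ♘ ♗ ♕ ♔ ♗ ♘ ♖


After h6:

♜ ♞ ♝ ♛ ♚ ♝ ♞ ♜
♟ ♟ ♟ ♟ ♟ ♟ ♟ ·
· · · · · · · ♟
· · · · · · · ·
· · · · · · · ·
· · · · · ♙ · ·
♙ ♙ ♙ ♙ ♙ · ♙ ♙
♖ ♘ ♗ ♕ ♔ ♗ ♘ ♖


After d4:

♜ ♞ ♝ ♛ ♚ ♝ ♞ ♜
♟ ♟ ♟ ♟ ♟ ♟ ♟ ·
· · · · · · · ♟
· · · · · · · ·
· · · ♙ · · · ·
· · · · · ♙ · ·
♙ ♙ ♙ · ♙ · ♙ ♙
♖ ♘ ♗ ♕ ♔ ♗ ♘ ♖



  a b c d e f g h
  ─────────────────
8│♜ ♞ ♝ ♛ ♚ ♝ ♞ ♜│8
7│♟ ♟ ♟ ♟ ♟ ♟ ♟ ·│7
6│· · · · · · · ♟│6
5│· · · · · · · ·│5
4│· · · ♙ · · · ·│4
3│· · · · · ♙ · ·│3
2│♙ ♙ ♙ · ♙ · ♙ ♙│2
1│♖ ♘ ♗ ♕ ♔ ♗ ♘ ♖│1
  ─────────────────
  a b c d e f g h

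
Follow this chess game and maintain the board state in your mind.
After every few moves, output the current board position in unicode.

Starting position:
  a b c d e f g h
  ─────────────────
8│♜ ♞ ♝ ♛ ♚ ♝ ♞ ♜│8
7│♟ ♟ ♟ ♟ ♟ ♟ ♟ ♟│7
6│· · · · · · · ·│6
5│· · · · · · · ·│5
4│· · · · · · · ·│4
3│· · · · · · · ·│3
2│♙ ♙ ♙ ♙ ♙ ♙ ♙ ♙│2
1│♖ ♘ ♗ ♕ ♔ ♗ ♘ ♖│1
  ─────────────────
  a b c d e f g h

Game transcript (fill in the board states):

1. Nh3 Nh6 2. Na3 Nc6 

  a b c d e f g h
  ─────────────────
8│♜ · ♝ ♛ ♚ ♝ · ♜│8
7│♟ ♟ ♟ ♟ ♟ ♟ ♟ ♟│7
6│· · ♞ · · · · ♞│6
5│· · · · · · · ·│5
4│· · · · · · · ·│4
3│♘ · · · · · · ♘│3
2│♙ ♙ ♙ ♙ ♙ ♙ ♙ ♙│2
1│♖ · ♗ ♕ ♔ ♗ · ♖│1
  ─────────────────
  a b c d e f g h

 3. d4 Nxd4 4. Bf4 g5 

  a b c d e f g h
  ─────────────────
8│♜ · ♝ ♛ ♚ ♝ · ♜│8
7│♟ ♟ ♟ ♟ ♟ ♟ · ♟│7
6│· · · · · · · ♞│6
5│· · · · · · ♟ ·│5
4│· · · ♞ · ♗ · ·│4
3│♘ · · · · · · ♘│3
2│♙ ♙ ♙ · ♙ ♙ ♙ ♙│2
1│♖ · · ♕ ♔ ♗ · ♖│1
  ─────────────────
  a b c d e f g h

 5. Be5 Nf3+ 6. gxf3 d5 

  a b c d e f g h
  ─────────────────
8│♜ · ♝ ♛ ♚ ♝ · ♜│8
7│♟ ♟ ♟ · ♟ ♟ · ♟│7
6│· · · · · · · ♞│6
5│· · · ♟ ♗ · ♟ ·│5
4│· · · · · · · ·│4
3│♘ · · · · ♙ · ♘│3
2│♙ ♙ ♙ · ♙ ♙ · ♙│2
1│♖ · · ♕ ♔ ♗ · ♖│1
  ─────────────────
  a b c d e f g h

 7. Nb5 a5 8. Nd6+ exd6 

  a b c d e f g h
  ─────────────────
8│♜ · ♝ ♛ ♚ ♝ · ♜│8
7│· ♟ ♟ · · ♟ · ♟│7
6│· · · ♟ · · · ♞│6
5│♟ · · ♟ ♗ · ♟ ·│5
4│· · · · · · · ·│4
3│· · · · · ♙ · ♘│3
2│♙ ♙ ♙ · ♙ ♙ · ♙│2
1│♖ · · ♕ ♔ ♗ · ♖│1
  ─────────────────
  a b c d e f g h



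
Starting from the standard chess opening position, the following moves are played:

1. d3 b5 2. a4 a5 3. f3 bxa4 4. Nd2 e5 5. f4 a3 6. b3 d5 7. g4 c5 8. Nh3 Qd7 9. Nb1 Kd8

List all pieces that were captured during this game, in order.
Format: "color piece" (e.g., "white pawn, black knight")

Tracking captures:
  bxa4: captured white pawn

white pawn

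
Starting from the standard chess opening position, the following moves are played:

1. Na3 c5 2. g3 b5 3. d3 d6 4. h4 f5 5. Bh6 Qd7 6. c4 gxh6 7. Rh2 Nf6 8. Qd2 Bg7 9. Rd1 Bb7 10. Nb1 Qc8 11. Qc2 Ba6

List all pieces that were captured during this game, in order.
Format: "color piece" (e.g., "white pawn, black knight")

Tracking captures:
  gxh6: captured white bishop

white bishop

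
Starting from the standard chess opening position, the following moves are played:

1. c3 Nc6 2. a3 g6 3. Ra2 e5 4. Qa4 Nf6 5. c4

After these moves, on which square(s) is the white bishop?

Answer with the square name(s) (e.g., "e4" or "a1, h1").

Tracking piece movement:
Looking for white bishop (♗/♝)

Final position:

  a b c d e f g h
  ─────────────────
8│♜ · ♝ ♛ ♚ ♝ · ♜│8
7│♟ ♟ ♟ ♟ · ♟ · ♟│7
6│· · ♞ · · ♞ ♟ ·│6
5│· · · · ♟ · · ·│5
4│♕ · ♙ · · · · ·│4
3│♙ · · · · · · ·│3
2│♖ ♙ · ♙ ♙ ♙ ♙ ♙│2
1│· ♘ ♗ · ♔ ♗ ♘ ♖│1
  ─────────────────
  a b c d e f g h


c1, f1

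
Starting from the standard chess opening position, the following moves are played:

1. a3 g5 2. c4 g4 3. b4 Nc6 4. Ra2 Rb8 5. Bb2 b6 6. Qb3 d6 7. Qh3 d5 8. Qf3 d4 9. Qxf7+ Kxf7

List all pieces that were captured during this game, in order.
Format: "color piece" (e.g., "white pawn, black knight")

Tracking captures:
  Qxf7+: captured black pawn
  Kxf7: captured white queen

black pawn, white queen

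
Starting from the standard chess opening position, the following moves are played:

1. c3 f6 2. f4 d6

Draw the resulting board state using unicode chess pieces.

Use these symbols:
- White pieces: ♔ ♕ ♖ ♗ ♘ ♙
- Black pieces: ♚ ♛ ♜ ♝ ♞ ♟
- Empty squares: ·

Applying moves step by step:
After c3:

♜ ♞ ♝ ♛ ♚ ♝ ♞ ♜
♟ ♟ ♟ ♟ ♟ ♟ ♟ ♟
· · · · · · · ·
· · · · · · · ·
· · · · · · · ·
· · ♙ · · · · ·
♙ ♙ · ♙ ♙ ♙ ♙ ♙
♖ ♘ ♗ ♕ ♔ ♗ ♘ ♖


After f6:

♜ ♞ ♝ ♛ ♚ ♝ ♞ ♜
♟ ♟ ♟ ♟ ♟ · ♟ ♟
· · · · · ♟ · ·
· · · · · · · ·
· · · · · · · ·
· · ♙ · · · · ·
♙ ♙ · ♙ ♙ ♙ ♙ ♙
♖ ♘ ♗ ♕ ♔ ♗ ♘ ♖


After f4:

♜ ♞ ♝ ♛ ♚ ♝ ♞ ♜
♟ ♟ ♟ ♟ ♟ · ♟ ♟
· · · · · ♟ · ·
· · · · · · · ·
· · · · · ♙ · ·
· · ♙ · · · · ·
♙ ♙ · ♙ ♙ · ♙ ♙
♖ ♘ ♗ ♕ ♔ ♗ ♘ ♖


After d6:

♜ ♞ ♝ ♛ ♚ ♝ ♞ ♜
♟ ♟ ♟ · ♟ · ♟ ♟
· · · ♟ · ♟ · ·
· · · · · · · ·
· · · · · ♙ · ·
· · ♙ · · · · ·
♙ ♙ · ♙ ♙ · ♙ ♙
♖ ♘ ♗ ♕ ♔ ♗ ♘ ♖



  a b c d e f g h
  ─────────────────
8│♜ ♞ ♝ ♛ ♚ ♝ ♞ ♜│8
7│♟ ♟ ♟ · ♟ · ♟ ♟│7
6│· · · ♟ · ♟ · ·│6
5│· · · · · · · ·│5
4│· · · · · ♙ · ·│4
3│· · ♙ · · · · ·│3
2│♙ ♙ · ♙ ♙ · ♙ ♙│2
1│♖ ♘ ♗ ♕ ♔ ♗ ♘ ♖│1
  ─────────────────
  a b c d e f g h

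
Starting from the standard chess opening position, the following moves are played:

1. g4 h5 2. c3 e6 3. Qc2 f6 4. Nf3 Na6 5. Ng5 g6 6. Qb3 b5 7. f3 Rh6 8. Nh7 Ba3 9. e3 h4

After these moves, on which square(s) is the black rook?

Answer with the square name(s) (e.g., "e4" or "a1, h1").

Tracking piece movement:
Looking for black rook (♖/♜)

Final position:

  a b c d e f g h
  ─────────────────
8│♜ · ♝ ♛ ♚ · ♞ ·│8
7│♟ · ♟ ♟ · · · ♘│7
6│♞ · · · ♟ ♟ ♟ ♜│6
5│· ♟ · · · · · ·│5
4│· · · · · · ♙ ♟│4
3│♝ ♕ ♙ · ♙ ♙ · ·│3
2│♙ ♙ · ♙ · · · ♙│2
1│♖ ♘ ♗ · ♔ ♗ · ♖│1
  ─────────────────
  a b c d e f g h


a8, h6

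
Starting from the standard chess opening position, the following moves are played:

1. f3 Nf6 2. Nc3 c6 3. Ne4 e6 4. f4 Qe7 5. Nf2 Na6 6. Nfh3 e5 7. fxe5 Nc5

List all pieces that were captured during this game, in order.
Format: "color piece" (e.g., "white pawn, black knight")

Tracking captures:
  fxe5: captured black pawn

black pawn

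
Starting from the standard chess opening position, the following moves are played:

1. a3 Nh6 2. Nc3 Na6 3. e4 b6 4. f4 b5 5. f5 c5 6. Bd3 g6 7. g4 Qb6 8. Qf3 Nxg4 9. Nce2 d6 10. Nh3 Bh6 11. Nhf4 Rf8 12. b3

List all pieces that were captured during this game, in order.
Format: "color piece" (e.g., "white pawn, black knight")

Tracking captures:
  Nxg4: captured white pawn

white pawn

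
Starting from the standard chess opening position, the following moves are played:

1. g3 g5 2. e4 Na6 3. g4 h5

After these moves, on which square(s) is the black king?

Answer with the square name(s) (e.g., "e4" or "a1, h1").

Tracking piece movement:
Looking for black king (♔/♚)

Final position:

  a b c d e f g h
  ─────────────────
8│♜ · ♝ ♛ ♚ ♝ ♞ ♜│8
7│♟ ♟ ♟ ♟ ♟ ♟ · ·│7
6│♞ · · · · · · ·│6
5│· · · · · · ♟ ♟│5
4│· · · · ♙ · ♙ ·│4
3│· · · · · · · ·│3
2│♙ ♙ ♙ ♙ · ♙ · ♙│2
1│♖ ♘ ♗ ♕ ♔ ♗ ♘ ♖│1
  ─────────────────
  a b c d e f g h


e8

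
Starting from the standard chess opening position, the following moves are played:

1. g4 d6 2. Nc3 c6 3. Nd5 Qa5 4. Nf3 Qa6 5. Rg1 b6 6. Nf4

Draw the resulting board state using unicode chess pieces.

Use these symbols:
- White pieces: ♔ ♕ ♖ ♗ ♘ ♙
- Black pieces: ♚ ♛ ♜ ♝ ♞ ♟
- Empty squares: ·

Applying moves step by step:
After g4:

♜ ♞ ♝ ♛ ♚ ♝ ♞ ♜
♟ ♟ ♟ ♟ ♟ ♟ ♟ ♟
· · · · · · · ·
· · · · · · · ·
· · · · · · ♙ ·
· · · · · · · ·
♙ ♙ ♙ ♙ ♙ ♙ · ♙
♖ ♘ ♗ ♕ ♔ ♗ ♘ ♖


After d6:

♜ ♞ ♝ ♛ ♚ ♝ ♞ ♜
♟ ♟ ♟ · ♟ ♟ ♟ ♟
· · · ♟ · · · ·
· · · · · · · ·
· · · · · · ♙ ·
· · · · · · · ·
♙ ♙ ♙ ♙ ♙ ♙ · ♙
♖ ♘ ♗ ♕ ♔ ♗ ♘ ♖


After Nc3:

♜ ♞ ♝ ♛ ♚ ♝ ♞ ♜
♟ ♟ ♟ · ♟ ♟ ♟ ♟
· · · ♟ · · · ·
· · · · · · · ·
· · · · · · ♙ ·
· · ♘ · · · · ·
♙ ♙ ♙ ♙ ♙ ♙ · ♙
♖ · ♗ ♕ ♔ ♗ ♘ ♖


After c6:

♜ ♞ ♝ ♛ ♚ ♝ ♞ ♜
♟ ♟ · · ♟ ♟ ♟ ♟
· · ♟ ♟ · · · ·
· · · · · · · ·
· · · · · · ♙ ·
· · ♘ · · · · ·
♙ ♙ ♙ ♙ ♙ ♙ · ♙
♖ · ♗ ♕ ♔ ♗ ♘ ♖


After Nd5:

♜ ♞ ♝ ♛ ♚ ♝ ♞ ♜
♟ ♟ · · ♟ ♟ ♟ ♟
· · ♟ ♟ · · · ·
· · · ♘ · · · ·
· · · · · · ♙ ·
· · · · · · · ·
♙ ♙ ♙ ♙ ♙ ♙ · ♙
♖ · ♗ ♕ ♔ ♗ ♘ ♖


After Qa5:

♜ ♞ ♝ · ♚ ♝ ♞ ♜
♟ ♟ · · ♟ ♟ ♟ ♟
· · ♟ ♟ · · · ·
♛ · · ♘ · · · ·
· · · · · · ♙ ·
· · · · · · · ·
♙ ♙ ♙ ♙ ♙ ♙ · ♙
♖ · ♗ ♕ ♔ ♗ ♘ ♖


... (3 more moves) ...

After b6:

♜ ♞ ♝ · ♚ ♝ ♞ ♜
♟ · · · ♟ ♟ ♟ ♟
♛ ♟ ♟ ♟ · · · ·
· · · ♘ · · · ·
· · · · · · ♙ ·
· · · · · ♘ · ·
♙ ♙ ♙ ♙ ♙ ♙ · ♙
♖ · ♗ ♕ ♔ ♗ ♖ ·


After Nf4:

♜ ♞ ♝ · ♚ ♝ ♞ ♜
♟ · · · ♟ ♟ ♟ ♟
♛ ♟ ♟ ♟ · · · ·
· · · · · · · ·
· · · · · ♘ ♙ ·
· · · · · ♘ · ·
♙ ♙ ♙ ♙ ♙ ♙ · ♙
♖ · ♗ ♕ ♔ ♗ ♖ ·



  a b c d e f g h
  ─────────────────
8│♜ ♞ ♝ · ♚ ♝ ♞ ♜│8
7│♟ · · · ♟ ♟ ♟ ♟│7
6│♛ ♟ ♟ ♟ · · · ·│6
5│· · · · · · · ·│5
4│· · · · · ♘ ♙ ·│4
3│· · · · · ♘ · ·│3
2│♙ ♙ ♙ ♙ ♙ ♙ · ♙│2
1│♖ · ♗ ♕ ♔ ♗ ♖ ·│1
  ─────────────────
  a b c d e f g h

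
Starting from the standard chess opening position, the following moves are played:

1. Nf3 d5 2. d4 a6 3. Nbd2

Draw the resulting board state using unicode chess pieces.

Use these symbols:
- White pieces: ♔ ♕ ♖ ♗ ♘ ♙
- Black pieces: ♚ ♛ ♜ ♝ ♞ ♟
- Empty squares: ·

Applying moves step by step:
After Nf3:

♜ ♞ ♝ ♛ ♚ ♝ ♞ ♜
♟ ♟ ♟ ♟ ♟ ♟ ♟ ♟
· · · · · · · ·
· · · · · · · ·
· · · · · · · ·
· · · · · ♘ · ·
♙ ♙ ♙ ♙ ♙ ♙ ♙ ♙
♖ ♘ ♗ ♕ ♔ ♗ · ♖


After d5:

♜ ♞ ♝ ♛ ♚ ♝ ♞ ♜
♟ ♟ ♟ · ♟ ♟ ♟ ♟
· · · · · · · ·
· · · ♟ · · · ·
· · · · · · · ·
· · · · · ♘ · ·
♙ ♙ ♙ ♙ ♙ ♙ ♙ ♙
♖ ♘ ♗ ♕ ♔ ♗ · ♖


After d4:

♜ ♞ ♝ ♛ ♚ ♝ ♞ ♜
♟ ♟ ♟ · ♟ ♟ ♟ ♟
· · · · · · · ·
· · · ♟ · · · ·
· · · ♙ · · · ·
· · · · · ♘ · ·
♙ ♙ ♙ · ♙ ♙ ♙ ♙
♖ ♘ ♗ ♕ ♔ ♗ · ♖


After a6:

♜ ♞ ♝ ♛ ♚ ♝ ♞ ♜
· ♟ ♟ · ♟ ♟ ♟ ♟
♟ · · · · · · ·
· · · ♟ · · · ·
· · · ♙ · · · ·
· · · · · ♘ · ·
♙ ♙ ♙ · ♙ ♙ ♙ ♙
♖ ♘ ♗ ♕ ♔ ♗ · ♖


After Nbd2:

♜ ♞ ♝ ♛ ♚ ♝ ♞ ♜
· ♟ ♟ · ♟ ♟ ♟ ♟
♟ · · · · · · ·
· · · ♟ · · · ·
· · · ♙ · · · ·
· · · · · ♘ · ·
♙ ♙ ♙ ♘ ♙ ♙ ♙ ♙
♖ · ♗ ♕ ♔ ♗ · ♖



  a b c d e f g h
  ─────────────────
8│♜ ♞ ♝ ♛ ♚ ♝ ♞ ♜│8
7│· ♟ ♟ · ♟ ♟ ♟ ♟│7
6│♟ · · · · · · ·│6
5│· · · ♟ · · · ·│5
4│· · · ♙ · · · ·│4
3│· · · · · ♘ · ·│3
2│♙ ♙ ♙ ♘ ♙ ♙ ♙ ♙│2
1│♖ · ♗ ♕ ♔ ♗ · ♖│1
  ─────────────────
  a b c d e f g h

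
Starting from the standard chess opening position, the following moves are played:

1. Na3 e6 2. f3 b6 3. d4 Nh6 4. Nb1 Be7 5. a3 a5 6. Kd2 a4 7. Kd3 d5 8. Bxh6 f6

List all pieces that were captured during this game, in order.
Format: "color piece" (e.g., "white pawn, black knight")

Tracking captures:
  Bxh6: captured black knight

black knight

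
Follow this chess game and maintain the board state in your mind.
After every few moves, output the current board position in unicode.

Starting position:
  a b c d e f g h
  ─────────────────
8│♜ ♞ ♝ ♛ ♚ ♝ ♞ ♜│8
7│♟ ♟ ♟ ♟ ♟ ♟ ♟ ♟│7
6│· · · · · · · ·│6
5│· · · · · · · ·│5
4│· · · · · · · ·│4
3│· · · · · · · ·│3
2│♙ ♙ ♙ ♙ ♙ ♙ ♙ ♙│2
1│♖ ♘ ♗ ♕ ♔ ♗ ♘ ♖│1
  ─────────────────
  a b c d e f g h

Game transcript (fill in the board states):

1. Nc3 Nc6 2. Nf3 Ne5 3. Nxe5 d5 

  a b c d e f g h
  ─────────────────
8│♜ · ♝ ♛ ♚ ♝ ♞ ♜│8
7│♟ ♟ ♟ · ♟ ♟ ♟ ♟│7
6│· · · · · · · ·│6
5│· · · ♟ ♘ · · ·│5
4│· · · · · · · ·│4
3│· · ♘ · · · · ·│3
2│♙ ♙ ♙ ♙ ♙ ♙ ♙ ♙│2
1│♖ · ♗ ♕ ♔ ♗ · ♖│1
  ─────────────────
  a b c d e f g h

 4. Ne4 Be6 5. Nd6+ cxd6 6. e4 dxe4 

  a b c d e f g h
  ─────────────────
8│♜ · · ♛ ♚ ♝ ♞ ♜│8
7│♟ ♟ · · ♟ ♟ ♟ ♟│7
6│· · · ♟ ♝ · · ·│6
5│· · · · ♘ · · ·│5
4│· · · · ♟ · · ·│4
3│· · · · · · · ·│3
2│♙ ♙ ♙ ♙ · ♙ ♙ ♙│2
1│♖ · ♗ ♕ ♔ ♗ · ♖│1
  ─────────────────
  a b c d e f g h

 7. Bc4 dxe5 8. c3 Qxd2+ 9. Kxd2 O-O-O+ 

  a b c d e f g h
  ─────────────────
8│· · ♚ ♜ · ♝ ♞ ♜│8
7│♟ ♟ · · ♟ ♟ ♟ ♟│7
6│· · · · ♝ · · ·│6
5│· · · · ♟ · · ·│5
4│· · ♗ · ♟ · · ·│4
3│· · ♙ · · · · ·│3
2│♙ ♙ · ♔ · ♙ ♙ ♙│2
1│♖ · ♗ ♕ · · · ♖│1
  ─────────────────
  a b c d e f g h

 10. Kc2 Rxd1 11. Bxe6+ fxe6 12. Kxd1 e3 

  a b c d e f g h
  ─────────────────
8│· · ♚ · · ♝ ♞ ♜│8
7│♟ ♟ · · ♟ · ♟ ♟│7
6│· · · · ♟ · · ·│6
5│· · · · ♟ · · ·│5
4│· · · · · · · ·│4
3│· · ♙ · ♟ · · ·│3
2│♙ ♙ · · · ♙ ♙ ♙│2
1│♖ · ♗ ♔ · · · ♖│1
  ─────────────────
  a b c d e f g h

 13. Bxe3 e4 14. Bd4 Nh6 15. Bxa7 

  a b c d e f g h
  ─────────────────
8│· · ♚ · · ♝ · ♜│8
7│♗ ♟ · · ♟ · ♟ ♟│7
6│· · · · ♟ · · ♞│6
5│· · · · · · · ·│5
4│· · · · ♟ · · ·│4
3│· · ♙ · · · · ·│3
2│♙ ♙ · · · ♙ ♙ ♙│2
1│♖ · · ♔ · · · ♖│1
  ─────────────────
  a b c d e f g h


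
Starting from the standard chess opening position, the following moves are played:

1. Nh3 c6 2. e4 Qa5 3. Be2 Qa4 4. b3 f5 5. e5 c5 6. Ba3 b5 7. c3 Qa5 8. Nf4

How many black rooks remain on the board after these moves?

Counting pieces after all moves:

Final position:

  a b c d e f g h
  ─────────────────
8│♜ ♞ ♝ · ♚ ♝ ♞ ♜│8
7│♟ · · ♟ ♟ · ♟ ♟│7
6│· · · · · · · ·│6
5│♛ ♟ ♟ · ♙ ♟ · ·│5
4│· · · · · ♘ · ·│4
3│♗ ♙ ♙ · · · · ·│3
2│♙ · · ♙ ♗ ♙ ♙ ♙│2
1│♖ ♘ · ♕ ♔ · · ♖│1
  ─────────────────
  a b c d e f g h


2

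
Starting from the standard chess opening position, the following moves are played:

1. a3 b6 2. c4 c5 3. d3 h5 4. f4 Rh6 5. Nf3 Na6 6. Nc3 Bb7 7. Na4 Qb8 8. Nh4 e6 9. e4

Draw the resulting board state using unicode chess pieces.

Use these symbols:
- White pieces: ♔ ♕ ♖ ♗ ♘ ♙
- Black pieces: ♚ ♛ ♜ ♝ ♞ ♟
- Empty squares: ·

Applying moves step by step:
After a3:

♜ ♞ ♝ ♛ ♚ ♝ ♞ ♜
♟ ♟ ♟ ♟ ♟ ♟ ♟ ♟
· · · · · · · ·
· · · · · · · ·
· · · · · · · ·
♙ · · · · · · ·
· ♙ ♙ ♙ ♙ ♙ ♙ ♙
♖ ♘ ♗ ♕ ♔ ♗ ♘ ♖


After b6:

♜ ♞ ♝ ♛ ♚ ♝ ♞ ♜
♟ · ♟ ♟ ♟ ♟ ♟ ♟
· ♟ · · · · · ·
· · · · · · · ·
· · · · · · · ·
♙ · · · · · · ·
· ♙ ♙ ♙ ♙ ♙ ♙ ♙
♖ ♘ ♗ ♕ ♔ ♗ ♘ ♖


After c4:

♜ ♞ ♝ ♛ ♚ ♝ ♞ ♜
♟ · ♟ ♟ ♟ ♟ ♟ ♟
· ♟ · · · · · ·
· · · · · · · ·
· · ♙ · · · · ·
♙ · · · · · · ·
· ♙ · ♙ ♙ ♙ ♙ ♙
♖ ♘ ♗ ♕ ♔ ♗ ♘ ♖


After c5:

♜ ♞ ♝ ♛ ♚ ♝ ♞ ♜
♟ · · ♟ ♟ ♟ ♟ ♟
· ♟ · · · · · ·
· · ♟ · · · · ·
· · ♙ · · · · ·
♙ · · · · · · ·
· ♙ · ♙ ♙ ♙ ♙ ♙
♖ ♘ ♗ ♕ ♔ ♗ ♘ ♖


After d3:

♜ ♞ ♝ ♛ ♚ ♝ ♞ ♜
♟ · · ♟ ♟ ♟ ♟ ♟
· ♟ · · · · · ·
· · ♟ · · · · ·
· · ♙ · · · · ·
♙ · · ♙ · · · ·
· ♙ · · ♙ ♙ ♙ ♙
♖ ♘ ♗ ♕ ♔ ♗ ♘ ♖


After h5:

♜ ♞ ♝ ♛ ♚ ♝ ♞ ♜
♟ · · ♟ ♟ ♟ ♟ ·
· ♟ · · · · · ·
· · ♟ · · · · ♟
· · ♙ · · · · ·
♙ · · ♙ · · · ·
· ♙ · · ♙ ♙ ♙ ♙
♖ ♘ ♗ ♕ ♔ ♗ ♘ ♖


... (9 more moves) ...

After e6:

♜ ♛ · · ♚ ♝ ♞ ·
♟ ♝ · ♟ · ♟ ♟ ·
♞ ♟ · · ♟ · · ♜
· · ♟ · · · · ♟
♘ · ♙ · · ♙ · ♘
♙ · · ♙ · · · ·
· ♙ · · ♙ · ♙ ♙
♖ · ♗ ♕ ♔ ♗ · ♖


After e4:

♜ ♛ · · ♚ ♝ ♞ ·
♟ ♝ · ♟ · ♟ ♟ ·
♞ ♟ · · ♟ · · ♜
· · ♟ · · · · ♟
♘ · ♙ · ♙ ♙ · ♘
♙ · · ♙ · · · ·
· ♙ · · · · ♙ ♙
♖ · ♗ ♕ ♔ ♗ · ♖



  a b c d e f g h
  ─────────────────
8│♜ ♛ · · ♚ ♝ ♞ ·│8
7│♟ ♝ · ♟ · ♟ ♟ ·│7
6│♞ ♟ · · ♟ · · ♜│6
5│· · ♟ · · · · ♟│5
4│♘ · ♙ · ♙ ♙ · ♘│4
3│♙ · · ♙ · · · ·│3
2│· ♙ · · · · ♙ ♙│2
1│♖ · ♗ ♕ ♔ ♗ · ♖│1
  ─────────────────
  a b c d e f g h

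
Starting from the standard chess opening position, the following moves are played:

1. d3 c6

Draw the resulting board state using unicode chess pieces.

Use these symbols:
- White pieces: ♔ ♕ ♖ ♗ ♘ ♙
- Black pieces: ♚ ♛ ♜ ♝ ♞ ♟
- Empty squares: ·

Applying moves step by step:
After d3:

♜ ♞ ♝ ♛ ♚ ♝ ♞ ♜
♟ ♟ ♟ ♟ ♟ ♟ ♟ ♟
· · · · · · · ·
· · · · · · · ·
· · · · · · · ·
· · · ♙ · · · ·
♙ ♙ ♙ · ♙ ♙ ♙ ♙
♖ ♘ ♗ ♕ ♔ ♗ ♘ ♖


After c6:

♜ ♞ ♝ ♛ ♚ ♝ ♞ ♜
♟ ♟ · ♟ ♟ ♟ ♟ ♟
· · ♟ · · · · ·
· · · · · · · ·
· · · · · · · ·
· · · ♙ · · · ·
♙ ♙ ♙ · ♙ ♙ ♙ ♙
♖ ♘ ♗ ♕ ♔ ♗ ♘ ♖



  a b c d e f g h
  ─────────────────
8│♜ ♞ ♝ ♛ ♚ ♝ ♞ ♜│8
7│♟ ♟ · ♟ ♟ ♟ ♟ ♟│7
6│· · ♟ · · · · ·│6
5│· · · · · · · ·│5
4│· · · · · · · ·│4
3│· · · ♙ · · · ·│3
2│♙ ♙ ♙ · ♙ ♙ ♙ ♙│2
1│♖ ♘ ♗ ♕ ♔ ♗ ♘ ♖│1
  ─────────────────
  a b c d e f g h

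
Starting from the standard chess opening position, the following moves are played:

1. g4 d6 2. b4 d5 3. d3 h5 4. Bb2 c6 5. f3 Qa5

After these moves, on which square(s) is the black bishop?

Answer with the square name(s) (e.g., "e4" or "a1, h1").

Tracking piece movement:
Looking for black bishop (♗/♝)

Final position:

  a b c d e f g h
  ─────────────────
8│♜ ♞ ♝ · ♚ ♝ ♞ ♜│8
7│♟ ♟ · · ♟ ♟ ♟ ·│7
6│· · ♟ · · · · ·│6
5│♛ · · ♟ · · · ♟│5
4│· ♙ · · · · ♙ ·│4
3│· · · ♙ · ♙ · ·│3
2│♙ ♗ ♙ · ♙ · · ♙│2
1│♖ ♘ · ♕ ♔ ♗ ♘ ♖│1
  ─────────────────
  a b c d e f g h


c8, f8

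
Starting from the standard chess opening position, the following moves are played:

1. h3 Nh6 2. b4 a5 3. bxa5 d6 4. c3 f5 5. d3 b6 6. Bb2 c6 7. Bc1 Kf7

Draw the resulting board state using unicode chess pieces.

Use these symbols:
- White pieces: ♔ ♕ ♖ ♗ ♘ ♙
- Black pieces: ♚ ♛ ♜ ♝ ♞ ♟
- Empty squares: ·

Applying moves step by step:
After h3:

♜ ♞ ♝ ♛ ♚ ♝ ♞ ♜
♟ ♟ ♟ ♟ ♟ ♟ ♟ ♟
· · · · · · · ·
· · · · · · · ·
· · · · · · · ·
· · · · · · · ♙
♙ ♙ ♙ ♙ ♙ ♙ ♙ ·
♖ ♘ ♗ ♕ ♔ ♗ ♘ ♖


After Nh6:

♜ ♞ ♝ ♛ ♚ ♝ · ♜
♟ ♟ ♟ ♟ ♟ ♟ ♟ ♟
· · · · · · · ♞
· · · · · · · ·
· · · · · · · ·
· · · · · · · ♙
♙ ♙ ♙ ♙ ♙ ♙ ♙ ·
♖ ♘ ♗ ♕ ♔ ♗ ♘ ♖


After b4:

♜ ♞ ♝ ♛ ♚ ♝ · ♜
♟ ♟ ♟ ♟ ♟ ♟ ♟ ♟
· · · · · · · ♞
· · · · · · · ·
· ♙ · · · · · ·
· · · · · · · ♙
♙ · ♙ ♙ ♙ ♙ ♙ ·
♖ ♘ ♗ ♕ ♔ ♗ ♘ ♖


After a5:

♜ ♞ ♝ ♛ ♚ ♝ · ♜
· ♟ ♟ ♟ ♟ ♟ ♟ ♟
· · · · · · · ♞
♟ · · · · · · ·
· ♙ · · · · · ·
· · · · · · · ♙
♙ · ♙ ♙ ♙ ♙ ♙ ·
♖ ♘ ♗ ♕ ♔ ♗ ♘ ♖


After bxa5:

♜ ♞ ♝ ♛ ♚ ♝ · ♜
· ♟ ♟ ♟ ♟ ♟ ♟ ♟
· · · · · · · ♞
♙ · · · · · · ·
· · · · · · · ·
· · · · · · · ♙
♙ · ♙ ♙ ♙ ♙ ♙ ·
♖ ♘ ♗ ♕ ♔ ♗ ♘ ♖


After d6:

♜ ♞ ♝ ♛ ♚ ♝ · ♜
· ♟ ♟ · ♟ ♟ ♟ ♟
· · · ♟ · · · ♞
♙ · · · · · · ·
· · · · · · · ·
· · · · · · · ♙
♙ · ♙ ♙ ♙ ♙ ♙ ·
♖ ♘ ♗ ♕ ♔ ♗ ♘ ♖


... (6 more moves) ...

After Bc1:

♜ ♞ ♝ ♛ ♚ ♝ · ♜
· · · · ♟ · ♟ ♟
· ♟ ♟ ♟ · · · ♞
♙ · · · · ♟ · ·
· · · · · · · ·
· · ♙ ♙ · · · ♙
♙ · · · ♙ ♙ ♙ ·
♖ ♘ ♗ ♕ ♔ ♗ ♘ ♖


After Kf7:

♜ ♞ ♝ ♛ · ♝ · ♜
· · · · ♟ ♚ ♟ ♟
· ♟ ♟ ♟ · · · ♞
♙ · · · · ♟ · ·
· · · · · · · ·
· · ♙ ♙ · · · ♙
♙ · · · ♙ ♙ ♙ ·
♖ ♘ ♗ ♕ ♔ ♗ ♘ ♖



  a b c d e f g h
  ─────────────────
8│♜ ♞ ♝ ♛ · ♝ · ♜│8
7│· · · · ♟ ♚ ♟ ♟│7
6│· ♟ ♟ ♟ · · · ♞│6
5│♙ · · · · ♟ · ·│5
4│· · · · · · · ·│4
3│· · ♙ ♙ · · · ♙│3
2│♙ · · · ♙ ♙ ♙ ·│2
1│♖ ♘ ♗ ♕ ♔ ♗ ♘ ♖│1
  ─────────────────
  a b c d e f g h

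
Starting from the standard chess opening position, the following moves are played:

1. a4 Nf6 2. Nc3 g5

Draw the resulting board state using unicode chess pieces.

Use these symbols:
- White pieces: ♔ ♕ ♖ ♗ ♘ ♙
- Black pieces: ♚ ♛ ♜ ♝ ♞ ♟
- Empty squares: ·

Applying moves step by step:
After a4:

♜ ♞ ♝ ♛ ♚ ♝ ♞ ♜
♟ ♟ ♟ ♟ ♟ ♟ ♟ ♟
· · · · · · · ·
· · · · · · · ·
♙ · · · · · · ·
· · · · · · · ·
· ♙ ♙ ♙ ♙ ♙ ♙ ♙
♖ ♘ ♗ ♕ ♔ ♗ ♘ ♖


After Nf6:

♜ ♞ ♝ ♛ ♚ ♝ · ♜
♟ ♟ ♟ ♟ ♟ ♟ ♟ ♟
· · · · · ♞ · ·
· · · · · · · ·
♙ · · · · · · ·
· · · · · · · ·
· ♙ ♙ ♙ ♙ ♙ ♙ ♙
♖ ♘ ♗ ♕ ♔ ♗ ♘ ♖


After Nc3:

♜ ♞ ♝ ♛ ♚ ♝ · ♜
♟ ♟ ♟ ♟ ♟ ♟ ♟ ♟
· · · · · ♞ · ·
· · · · · · · ·
♙ · · · · · · ·
· · ♘ · · · · ·
· ♙ ♙ ♙ ♙ ♙ ♙ ♙
♖ · ♗ ♕ ♔ ♗ ♘ ♖


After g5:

♜ ♞ ♝ ♛ ♚ ♝ · ♜
♟ ♟ ♟ ♟ ♟ ♟ · ♟
· · · · · ♞ · ·
· · · · · · ♟ ·
♙ · · · · · · ·
· · ♘ · · · · ·
· ♙ ♙ ♙ ♙ ♙ ♙ ♙
♖ · ♗ ♕ ♔ ♗ ♘ ♖



  a b c d e f g h
  ─────────────────
8│♜ ♞ ♝ ♛ ♚ ♝ · ♜│8
7│♟ ♟ ♟ ♟ ♟ ♟ · ♟│7
6│· · · · · ♞ · ·│6
5│· · · · · · ♟ ·│5
4│♙ · · · · · · ·│4
3│· · ♘ · · · · ·│3
2│· ♙ ♙ ♙ ♙ ♙ ♙ ♙│2
1│♖ · ♗ ♕ ♔ ♗ ♘ ♖│1
  ─────────────────
  a b c d e f g h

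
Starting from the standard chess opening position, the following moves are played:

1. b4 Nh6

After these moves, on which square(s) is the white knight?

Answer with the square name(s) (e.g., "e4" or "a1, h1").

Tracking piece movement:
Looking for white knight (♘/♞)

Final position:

  a b c d e f g h
  ─────────────────
8│♜ ♞ ♝ ♛ ♚ ♝ · ♜│8
7│♟ ♟ ♟ ♟ ♟ ♟ ♟ ♟│7
6│· · · · · · · ♞│6
5│· · · · · · · ·│5
4│· ♙ · · · · · ·│4
3│· · · · · · · ·│3
2│♙ · ♙ ♙ ♙ ♙ ♙ ♙│2
1│♖ ♘ ♗ ♕ ♔ ♗ ♘ ♖│1
  ─────────────────
  a b c d e f g h


b1, g1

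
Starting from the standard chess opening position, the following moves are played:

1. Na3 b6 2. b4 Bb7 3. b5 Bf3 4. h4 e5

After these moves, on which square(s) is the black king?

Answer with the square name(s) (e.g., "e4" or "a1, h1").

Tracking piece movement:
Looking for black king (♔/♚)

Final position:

  a b c d e f g h
  ─────────────────
8│♜ ♞ · ♛ ♚ ♝ ♞ ♜│8
7│♟ · ♟ ♟ · ♟ ♟ ♟│7
6│· ♟ · · · · · ·│6
5│· ♙ · · ♟ · · ·│5
4│· · · · · · · ♙│4
3│♘ · · · · ♝ · ·│3
2│♙ · ♙ ♙ ♙ ♙ ♙ ·│2
1│♖ · ♗ ♕ ♔ ♗ ♘ ♖│1
  ─────────────────
  a b c d e f g h


e8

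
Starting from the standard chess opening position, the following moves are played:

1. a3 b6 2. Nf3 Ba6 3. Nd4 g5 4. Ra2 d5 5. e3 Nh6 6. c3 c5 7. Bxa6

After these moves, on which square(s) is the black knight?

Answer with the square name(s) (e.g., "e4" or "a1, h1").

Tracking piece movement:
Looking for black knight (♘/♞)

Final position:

  a b c d e f g h
  ─────────────────
8│♜ ♞ · ♛ ♚ ♝ · ♜│8
7│♟ · · · ♟ ♟ · ♟│7
6│♗ ♟ · · · · · ♞│6
5│· · ♟ ♟ · · ♟ ·│5
4│· · · ♘ · · · ·│4
3│♙ · ♙ · ♙ · · ·│3
2│♖ ♙ · ♙ · ♙ ♙ ♙│2
1│· ♘ ♗ ♕ ♔ · · ♖│1
  ─────────────────
  a b c d e f g h


b8, h6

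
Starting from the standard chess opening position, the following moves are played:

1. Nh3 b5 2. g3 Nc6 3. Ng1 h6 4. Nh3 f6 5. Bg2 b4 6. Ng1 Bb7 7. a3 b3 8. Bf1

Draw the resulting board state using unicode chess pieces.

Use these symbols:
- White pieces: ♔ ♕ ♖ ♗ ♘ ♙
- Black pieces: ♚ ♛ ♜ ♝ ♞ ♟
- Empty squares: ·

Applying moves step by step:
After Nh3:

♜ ♞ ♝ ♛ ♚ ♝ ♞ ♜
♟ ♟ ♟ ♟ ♟ ♟ ♟ ♟
· · · · · · · ·
· · · · · · · ·
· · · · · · · ·
· · · · · · · ♘
♙ ♙ ♙ ♙ ♙ ♙ ♙ ♙
♖ ♘ ♗ ♕ ♔ ♗ · ♖


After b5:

♜ ♞ ♝ ♛ ♚ ♝ ♞ ♜
♟ · ♟ ♟ ♟ ♟ ♟ ♟
· · · · · · · ·
· ♟ · · · · · ·
· · · · · · · ·
· · · · · · · ♘
♙ ♙ ♙ ♙ ♙ ♙ ♙ ♙
♖ ♘ ♗ ♕ ♔ ♗ · ♖


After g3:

♜ ♞ ♝ ♛ ♚ ♝ ♞ ♜
♟ · ♟ ♟ ♟ ♟ ♟ ♟
· · · · · · · ·
· ♟ · · · · · ·
· · · · · · · ·
· · · · · · ♙ ♘
♙ ♙ ♙ ♙ ♙ ♙ · ♙
♖ ♘ ♗ ♕ ♔ ♗ · ♖


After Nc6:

♜ · ♝ ♛ ♚ ♝ ♞ ♜
♟ · ♟ ♟ ♟ ♟ ♟ ♟
· · ♞ · · · · ·
· ♟ · · · · · ·
· · · · · · · ·
· · · · · · ♙ ♘
♙ ♙ ♙ ♙ ♙ ♙ · ♙
♖ ♘ ♗ ♕ ♔ ♗ · ♖


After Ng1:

♜ · ♝ ♛ ♚ ♝ ♞ ♜
♟ · ♟ ♟ ♟ ♟ ♟ ♟
· · ♞ · · · · ·
· ♟ · · · · · ·
· · · · · · · ·
· · · · · · ♙ ·
♙ ♙ ♙ ♙ ♙ ♙ · ♙
♖ ♘ ♗ ♕ ♔ ♗ ♘ ♖


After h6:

♜ · ♝ ♛ ♚ ♝ ♞ ♜
♟ · ♟ ♟ ♟ ♟ ♟ ·
· · ♞ · · · · ♟
· ♟ · · · · · ·
· · · · · · · ·
· · · · · · ♙ ·
♙ ♙ ♙ ♙ ♙ ♙ · ♙
♖ ♘ ♗ ♕ ♔ ♗ ♘ ♖


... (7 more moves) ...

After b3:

♜ · · ♛ ♚ ♝ ♞ ♜
♟ ♝ ♟ ♟ ♟ · ♟ ·
· · ♞ · · ♟ · ♟
· · · · · · · ·
· · · · · · · ·
♙ ♟ · · · · ♙ ·
· ♙ ♙ ♙ ♙ ♙ ♗ ♙
♖ ♘ ♗ ♕ ♔ · ♘ ♖


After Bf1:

♜ · · ♛ ♚ ♝ ♞ ♜
♟ ♝ ♟ ♟ ♟ · ♟ ·
· · ♞ · · ♟ · ♟
· · · · · · · ·
· · · · · · · ·
♙ ♟ · · · · ♙ ·
· ♙ ♙ ♙ ♙ ♙ · ♙
♖ ♘ ♗ ♕ ♔ ♗ ♘ ♖



  a b c d e f g h
  ─────────────────
8│♜ · · ♛ ♚ ♝ ♞ ♜│8
7│♟ ♝ ♟ ♟ ♟ · ♟ ·│7
6│· · ♞ · · ♟ · ♟│6
5│· · · · · · · ·│5
4│· · · · · · · ·│4
3│♙ ♟ · · · · ♙ ·│3
2│· ♙ ♙ ♙ ♙ ♙ · ♙│2
1│♖ ♘ ♗ ♕ ♔ ♗ ♘ ♖│1
  ─────────────────
  a b c d e f g h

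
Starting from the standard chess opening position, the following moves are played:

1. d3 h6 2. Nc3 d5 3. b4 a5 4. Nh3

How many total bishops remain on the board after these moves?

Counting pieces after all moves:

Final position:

  a b c d e f g h
  ─────────────────
8│♜ ♞ ♝ ♛ ♚ ♝ ♞ ♜│8
7│· ♟ ♟ · ♟ ♟ ♟ ·│7
6│· · · · · · · ♟│6
5│♟ · · ♟ · · · ·│5
4│· ♙ · · · · · ·│4
3│· · ♘ ♙ · · · ♘│3
2│♙ · ♙ · ♙ ♙ ♙ ♙│2
1│♖ · ♗ ♕ ♔ ♗ · ♖│1
  ─────────────────
  a b c d e f g h


4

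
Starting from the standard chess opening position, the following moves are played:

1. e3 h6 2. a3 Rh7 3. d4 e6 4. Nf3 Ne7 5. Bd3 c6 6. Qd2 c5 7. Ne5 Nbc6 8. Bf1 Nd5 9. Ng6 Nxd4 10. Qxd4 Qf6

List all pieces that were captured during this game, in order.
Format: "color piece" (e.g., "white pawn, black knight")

Tracking captures:
  Nxd4: captured white pawn
  Qxd4: captured black knight

white pawn, black knight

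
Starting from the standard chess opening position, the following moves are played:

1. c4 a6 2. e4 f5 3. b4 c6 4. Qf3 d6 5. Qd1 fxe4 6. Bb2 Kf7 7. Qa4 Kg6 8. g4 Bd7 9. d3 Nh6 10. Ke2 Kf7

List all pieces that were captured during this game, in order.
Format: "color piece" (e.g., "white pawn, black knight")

Tracking captures:
  fxe4: captured white pawn

white pawn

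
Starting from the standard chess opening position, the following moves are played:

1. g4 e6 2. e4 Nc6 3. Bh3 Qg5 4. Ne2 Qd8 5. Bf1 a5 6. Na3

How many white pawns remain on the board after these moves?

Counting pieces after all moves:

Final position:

  a b c d e f g h
  ─────────────────
8│♜ · ♝ ♛ ♚ ♝ ♞ ♜│8
7│· ♟ ♟ ♟ · ♟ ♟ ♟│7
6│· · ♞ · ♟ · · ·│6
5│♟ · · · · · · ·│5
4│· · · · ♙ · ♙ ·│4
3│♘ · · · · · · ·│3
2│♙ ♙ ♙ ♙ ♘ ♙ · ♙│2
1│♖ · ♗ ♕ ♔ ♗ · ♖│1
  ─────────────────
  a b c d e f g h


8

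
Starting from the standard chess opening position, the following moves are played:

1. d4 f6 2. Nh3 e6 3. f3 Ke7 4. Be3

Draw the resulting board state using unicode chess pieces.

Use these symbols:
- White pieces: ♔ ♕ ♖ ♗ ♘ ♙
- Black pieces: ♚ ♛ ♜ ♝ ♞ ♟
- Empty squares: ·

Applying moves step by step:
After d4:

♜ ♞ ♝ ♛ ♚ ♝ ♞ ♜
♟ ♟ ♟ ♟ ♟ ♟ ♟ ♟
· · · · · · · ·
· · · · · · · ·
· · · ♙ · · · ·
· · · · · · · ·
♙ ♙ ♙ · ♙ ♙ ♙ ♙
♖ ♘ ♗ ♕ ♔ ♗ ♘ ♖


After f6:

♜ ♞ ♝ ♛ ♚ ♝ ♞ ♜
♟ ♟ ♟ ♟ ♟ · ♟ ♟
· · · · · ♟ · ·
· · · · · · · ·
· · · ♙ · · · ·
· · · · · · · ·
♙ ♙ ♙ · ♙ ♙ ♙ ♙
♖ ♘ ♗ ♕ ♔ ♗ ♘ ♖


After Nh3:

♜ ♞ ♝ ♛ ♚ ♝ ♞ ♜
♟ ♟ ♟ ♟ ♟ · ♟ ♟
· · · · · ♟ · ·
· · · · · · · ·
· · · ♙ · · · ·
· · · · · · · ♘
♙ ♙ ♙ · ♙ ♙ ♙ ♙
♖ ♘ ♗ ♕ ♔ ♗ · ♖


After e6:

♜ ♞ ♝ ♛ ♚ ♝ ♞ ♜
♟ ♟ ♟ ♟ · · ♟ ♟
· · · · ♟ ♟ · ·
· · · · · · · ·
· · · ♙ · · · ·
· · · · · · · ♘
♙ ♙ ♙ · ♙ ♙ ♙ ♙
♖ ♘ ♗ ♕ ♔ ♗ · ♖


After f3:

♜ ♞ ♝ ♛ ♚ ♝ ♞ ♜
♟ ♟ ♟ ♟ · · ♟ ♟
· · · · ♟ ♟ · ·
· · · · · · · ·
· · · ♙ · · · ·
· · · · · ♙ · ♘
♙ ♙ ♙ · ♙ · ♙ ♙
♖ ♘ ♗ ♕ ♔ ♗ · ♖


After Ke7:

♜ ♞ ♝ ♛ · ♝ ♞ ♜
♟ ♟ ♟ ♟ ♚ · ♟ ♟
· · · · ♟ ♟ · ·
· · · · · · · ·
· · · ♙ · · · ·
· · · · · ♙ · ♘
♙ ♙ ♙ · ♙ · ♙ ♙
♖ ♘ ♗ ♕ ♔ ♗ · ♖


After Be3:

♜ ♞ ♝ ♛ · ♝ ♞ ♜
♟ ♟ ♟ ♟ ♚ · ♟ ♟
· · · · ♟ ♟ · ·
· · · · · · · ·
· · · ♙ · · · ·
· · · · ♗ ♙ · ♘
♙ ♙ ♙ · ♙ · ♙ ♙
♖ ♘ · ♕ ♔ ♗ · ♖



  a b c d e f g h
  ─────────────────
8│♜ ♞ ♝ ♛ · ♝ ♞ ♜│8
7│♟ ♟ ♟ ♟ ♚ · ♟ ♟│7
6│· · · · ♟ ♟ · ·│6
5│· · · · · · · ·│5
4│· · · ♙ · · · ·│4
3│· · · · ♗ ♙ · ♘│3
2│♙ ♙ ♙ · ♙ · ♙ ♙│2
1│♖ ♘ · ♕ ♔ ♗ · ♖│1
  ─────────────────
  a b c d e f g h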